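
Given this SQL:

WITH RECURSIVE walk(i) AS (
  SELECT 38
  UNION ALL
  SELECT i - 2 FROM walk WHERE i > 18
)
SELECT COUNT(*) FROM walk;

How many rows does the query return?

11

Base: i=38.
Iteration 1: 38 > 18 holds -> i = 38 - 2 = 36.
Iteration 2: 36 > 18 holds -> i = 36 - 2 = 34.
Iteration 3: 34 > 18 holds -> i = 34 - 2 = 32.
Iteration 4: 32 > 18 holds -> i = 32 - 2 = 30.
Iteration 5: 30 > 18 holds -> i = 30 - 2 = 28.
Iteration 6: 28 > 18 holds -> i = 28 - 2 = 26.
Iteration 7: 26 > 18 holds -> i = 26 - 2 = 24.
Iteration 8: 24 > 18 holds -> i = 24 - 2 = 22.
Iteration 9: 22 > 18 holds -> i = 22 - 2 = 20.
Iteration 10: 20 > 18 holds -> i = 20 - 2 = 18.
Iteration 11: 18 > 18 fails; recursion stops.
Total rows emitted: 11.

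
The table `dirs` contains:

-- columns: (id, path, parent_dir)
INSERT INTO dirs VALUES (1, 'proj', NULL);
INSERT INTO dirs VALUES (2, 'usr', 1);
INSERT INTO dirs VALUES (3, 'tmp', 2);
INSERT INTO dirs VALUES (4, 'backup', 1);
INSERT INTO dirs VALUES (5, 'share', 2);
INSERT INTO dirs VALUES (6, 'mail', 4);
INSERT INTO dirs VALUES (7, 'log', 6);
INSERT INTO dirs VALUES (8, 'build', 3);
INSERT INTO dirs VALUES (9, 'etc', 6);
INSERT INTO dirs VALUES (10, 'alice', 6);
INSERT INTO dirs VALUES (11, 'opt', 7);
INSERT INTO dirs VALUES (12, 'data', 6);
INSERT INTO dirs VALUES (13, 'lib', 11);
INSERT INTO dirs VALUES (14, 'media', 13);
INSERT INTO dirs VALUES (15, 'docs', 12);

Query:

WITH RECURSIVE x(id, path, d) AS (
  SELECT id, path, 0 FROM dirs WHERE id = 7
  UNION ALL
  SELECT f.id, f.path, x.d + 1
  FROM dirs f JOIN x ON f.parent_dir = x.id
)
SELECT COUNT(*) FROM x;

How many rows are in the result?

4

Base: id=7 (log) at d 0.
Iteration 1: rows with parent_dir in {7} -> opt (id 11, d 1).
Iteration 2: rows with parent_dir in {11} -> lib (id 13, d 2).
Iteration 3: rows with parent_dir in {13} -> media (id 14, d 3).
Iteration 4: no rows with parent_dir in {14}; recursion stops.
Total rows emitted: 4.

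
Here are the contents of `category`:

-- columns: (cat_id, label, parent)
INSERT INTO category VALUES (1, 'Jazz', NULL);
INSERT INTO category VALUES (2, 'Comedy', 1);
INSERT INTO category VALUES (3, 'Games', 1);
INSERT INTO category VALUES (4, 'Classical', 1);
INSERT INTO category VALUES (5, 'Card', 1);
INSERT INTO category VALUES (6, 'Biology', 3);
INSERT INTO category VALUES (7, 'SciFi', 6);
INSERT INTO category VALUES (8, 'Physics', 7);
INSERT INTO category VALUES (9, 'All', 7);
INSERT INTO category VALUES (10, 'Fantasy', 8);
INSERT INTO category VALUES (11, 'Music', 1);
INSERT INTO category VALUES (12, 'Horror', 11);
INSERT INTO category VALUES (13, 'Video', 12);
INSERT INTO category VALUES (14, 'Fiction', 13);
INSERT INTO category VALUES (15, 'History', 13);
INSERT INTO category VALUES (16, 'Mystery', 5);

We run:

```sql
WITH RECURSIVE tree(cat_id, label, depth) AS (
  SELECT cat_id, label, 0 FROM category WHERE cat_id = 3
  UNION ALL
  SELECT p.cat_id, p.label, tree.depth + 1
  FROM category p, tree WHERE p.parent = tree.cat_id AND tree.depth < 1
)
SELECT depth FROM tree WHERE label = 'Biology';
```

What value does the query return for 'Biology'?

Base: cat_id=3 (Games) at depth 0.
Iteration 1: rows with parent in {3} -> Biology (id 6, depth 1).
Iteration 2: depth < 1 fails for all current rows; recursion stops.

1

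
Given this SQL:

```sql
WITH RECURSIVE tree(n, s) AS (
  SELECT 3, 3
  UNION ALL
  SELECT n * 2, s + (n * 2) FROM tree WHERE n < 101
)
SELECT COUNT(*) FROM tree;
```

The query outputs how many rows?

Base: n=3, s=3.
Iteration 1: 3 < 101 holds -> n = 3 * 2 = 6, s = 3 + 6 = 9.
Iteration 2: 6 < 101 holds -> n = 6 * 2 = 12, s = 9 + 12 = 21.
Iteration 3: 12 < 101 holds -> n = 12 * 2 = 24, s = 21 + 24 = 45.
Iteration 4: 24 < 101 holds -> n = 24 * 2 = 48, s = 45 + 48 = 93.
Iteration 5: 48 < 101 holds -> n = 48 * 2 = 96, s = 93 + 96 = 189.
Iteration 6: 96 < 101 holds -> n = 96 * 2 = 192, s = 189 + 192 = 381.
Iteration 7: 192 < 101 fails; recursion stops.
Total rows emitted: 7.

7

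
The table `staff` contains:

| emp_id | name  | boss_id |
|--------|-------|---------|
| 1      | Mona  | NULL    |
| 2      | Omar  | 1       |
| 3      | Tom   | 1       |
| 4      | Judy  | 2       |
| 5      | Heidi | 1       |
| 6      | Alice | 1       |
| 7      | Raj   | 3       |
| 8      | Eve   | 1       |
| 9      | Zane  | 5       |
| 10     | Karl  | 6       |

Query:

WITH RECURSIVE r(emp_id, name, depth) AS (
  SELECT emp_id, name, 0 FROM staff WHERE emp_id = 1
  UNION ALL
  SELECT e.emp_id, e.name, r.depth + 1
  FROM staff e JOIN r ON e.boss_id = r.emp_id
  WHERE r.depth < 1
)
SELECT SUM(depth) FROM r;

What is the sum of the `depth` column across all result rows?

Base: emp_id=1 (Mona) at depth 0.
Iteration 1: rows with boss_id in {1} -> Omar (id 2, depth 1), Tom (id 3, depth 1), Heidi (id 5, depth 1), Alice (id 6, depth 1), Eve (id 8, depth 1).
Iteration 2: depth < 1 fails for all current rows; recursion stops.
SUM(depth) = 0 + 1 + 1 + 1 + 1 + 1 = 5.

5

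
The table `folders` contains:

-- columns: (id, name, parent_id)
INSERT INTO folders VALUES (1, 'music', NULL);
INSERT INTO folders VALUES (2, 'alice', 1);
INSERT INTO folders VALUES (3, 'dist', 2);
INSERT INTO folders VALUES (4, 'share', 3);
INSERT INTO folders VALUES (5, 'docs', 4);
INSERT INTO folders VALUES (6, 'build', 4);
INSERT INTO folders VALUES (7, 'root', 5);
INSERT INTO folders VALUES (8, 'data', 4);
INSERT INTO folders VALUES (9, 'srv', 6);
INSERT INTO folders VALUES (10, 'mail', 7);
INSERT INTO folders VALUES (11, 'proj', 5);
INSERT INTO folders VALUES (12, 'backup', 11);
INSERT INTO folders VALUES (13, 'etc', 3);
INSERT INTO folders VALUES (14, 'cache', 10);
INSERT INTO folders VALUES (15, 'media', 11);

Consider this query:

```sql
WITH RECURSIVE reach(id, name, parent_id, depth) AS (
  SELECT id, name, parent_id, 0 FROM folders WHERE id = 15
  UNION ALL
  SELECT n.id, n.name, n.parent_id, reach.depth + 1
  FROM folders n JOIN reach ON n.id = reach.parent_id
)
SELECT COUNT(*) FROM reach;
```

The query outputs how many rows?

7

Base: id=15 (media), parent_id=11, depth 0.
Iteration 1: join on id=11 -> proj (id 11, parent_id=5, depth 1).
Iteration 2: join on id=5 -> docs (id 5, parent_id=4, depth 2).
Iteration 3: join on id=4 -> share (id 4, parent_id=3, depth 3).
Iteration 4: join on id=3 -> dist (id 3, parent_id=2, depth 4).
Iteration 5: join on id=2 -> alice (id 2, parent_id=1, depth 5).
Iteration 6: join on id=1 -> music (id 1, parent_id=NULL, depth 6).
Iteration 7: parent_id is NULL; no match; recursion stops.
Total rows emitted: 7.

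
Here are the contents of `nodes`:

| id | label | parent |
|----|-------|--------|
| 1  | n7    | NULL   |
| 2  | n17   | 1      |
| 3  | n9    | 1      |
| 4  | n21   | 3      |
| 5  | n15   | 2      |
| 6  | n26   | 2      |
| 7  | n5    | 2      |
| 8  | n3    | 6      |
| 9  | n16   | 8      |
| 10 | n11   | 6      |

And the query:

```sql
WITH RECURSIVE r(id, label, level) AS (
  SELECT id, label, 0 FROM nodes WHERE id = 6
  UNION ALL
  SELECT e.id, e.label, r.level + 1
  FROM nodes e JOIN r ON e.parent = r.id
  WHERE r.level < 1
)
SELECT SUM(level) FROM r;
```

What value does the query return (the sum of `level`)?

Base: id=6 (n26) at level 0.
Iteration 1: rows with parent in {6} -> n3 (id 8, level 1), n11 (id 10, level 1).
Iteration 2: level < 1 fails for all current rows; recursion stops.
SUM(level) = 0 + 1 + 1 = 2.

2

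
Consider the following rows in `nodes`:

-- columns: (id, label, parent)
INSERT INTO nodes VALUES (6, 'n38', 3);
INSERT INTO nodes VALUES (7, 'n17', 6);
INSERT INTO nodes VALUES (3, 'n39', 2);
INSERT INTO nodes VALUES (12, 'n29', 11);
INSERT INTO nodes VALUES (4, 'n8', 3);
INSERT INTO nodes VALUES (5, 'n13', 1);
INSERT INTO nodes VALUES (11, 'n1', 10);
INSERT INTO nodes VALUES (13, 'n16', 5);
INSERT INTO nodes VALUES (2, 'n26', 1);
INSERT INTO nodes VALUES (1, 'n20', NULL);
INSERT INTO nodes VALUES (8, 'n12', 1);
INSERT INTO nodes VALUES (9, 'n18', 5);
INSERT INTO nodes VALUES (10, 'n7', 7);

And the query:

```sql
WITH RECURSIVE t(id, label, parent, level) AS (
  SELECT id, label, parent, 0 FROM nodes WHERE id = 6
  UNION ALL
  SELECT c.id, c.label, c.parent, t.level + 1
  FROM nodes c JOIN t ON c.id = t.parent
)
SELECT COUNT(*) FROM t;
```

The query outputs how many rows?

4

Base: id=6 (n38), parent=3, level 0.
Iteration 1: join on id=3 -> n39 (id 3, parent=2, level 1).
Iteration 2: join on id=2 -> n26 (id 2, parent=1, level 2).
Iteration 3: join on id=1 -> n20 (id 1, parent=NULL, level 3).
Iteration 4: parent is NULL; no match; recursion stops.
Total rows emitted: 4.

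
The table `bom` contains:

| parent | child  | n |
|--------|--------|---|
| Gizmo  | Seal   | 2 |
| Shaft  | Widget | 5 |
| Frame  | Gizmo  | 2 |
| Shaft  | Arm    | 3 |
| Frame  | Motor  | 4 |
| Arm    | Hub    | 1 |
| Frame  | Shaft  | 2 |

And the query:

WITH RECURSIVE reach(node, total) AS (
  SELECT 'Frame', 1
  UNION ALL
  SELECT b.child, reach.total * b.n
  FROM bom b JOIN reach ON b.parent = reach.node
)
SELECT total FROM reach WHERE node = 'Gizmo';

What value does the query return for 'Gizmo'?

2

Base: (Frame, total=1).
Iteration 1: components of {Frame} -> Gizmo = 1*2 = 2, Motor = 1*4 = 4, Shaft = 1*2 = 2.
Iteration 2: components of {Gizmo,Motor,Shaft} -> Arm = 2*3 = 6, Seal = 2*2 = 4, Widget = 2*5 = 10.
Iteration 3: components of {Arm,Seal,Widget} -> Hub = 6*1 = 6.
Iteration 4: no further components; recursion stops.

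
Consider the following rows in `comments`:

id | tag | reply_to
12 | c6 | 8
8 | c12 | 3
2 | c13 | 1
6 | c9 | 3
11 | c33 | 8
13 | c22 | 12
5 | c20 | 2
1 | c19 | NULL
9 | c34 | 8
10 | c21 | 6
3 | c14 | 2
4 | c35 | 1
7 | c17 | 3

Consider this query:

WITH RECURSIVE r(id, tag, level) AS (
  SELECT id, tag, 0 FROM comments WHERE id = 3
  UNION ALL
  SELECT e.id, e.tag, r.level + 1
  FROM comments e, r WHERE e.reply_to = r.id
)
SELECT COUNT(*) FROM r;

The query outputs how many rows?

Base: id=3 (c14) at level 0.
Iteration 1: rows with reply_to in {3} -> c9 (id 6, level 1), c17 (id 7, level 1), c12 (id 8, level 1).
Iteration 2: rows with reply_to in {6,7,8} -> c34 (id 9, level 2), c21 (id 10, level 2), c33 (id 11, level 2), c6 (id 12, level 2).
Iteration 3: rows with reply_to in {9,10,11,12} -> c22 (id 13, level 3).
Iteration 4: no rows with reply_to in {13}; recursion stops.
Total rows emitted: 9.

9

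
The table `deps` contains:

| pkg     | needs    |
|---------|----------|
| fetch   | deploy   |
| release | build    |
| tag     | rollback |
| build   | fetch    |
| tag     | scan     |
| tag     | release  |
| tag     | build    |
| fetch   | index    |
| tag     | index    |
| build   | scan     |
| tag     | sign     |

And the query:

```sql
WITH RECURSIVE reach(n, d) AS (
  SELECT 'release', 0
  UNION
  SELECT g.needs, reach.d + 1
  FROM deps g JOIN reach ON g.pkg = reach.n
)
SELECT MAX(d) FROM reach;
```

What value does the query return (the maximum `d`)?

Base: (release, d=0).
Iteration 1: edges from {release} -> (build, d=1).
Iteration 2: edges from {build} -> (fetch, d=2), (scan, d=2).
Iteration 3: edges from {fetch,scan} -> (deploy, d=3), (index, d=3).
Iteration 4: no outgoing edges from {deploy,index}; recursion stops.
d values: 0, 1, 2, 2, 3, 3; the maximum is 3.

3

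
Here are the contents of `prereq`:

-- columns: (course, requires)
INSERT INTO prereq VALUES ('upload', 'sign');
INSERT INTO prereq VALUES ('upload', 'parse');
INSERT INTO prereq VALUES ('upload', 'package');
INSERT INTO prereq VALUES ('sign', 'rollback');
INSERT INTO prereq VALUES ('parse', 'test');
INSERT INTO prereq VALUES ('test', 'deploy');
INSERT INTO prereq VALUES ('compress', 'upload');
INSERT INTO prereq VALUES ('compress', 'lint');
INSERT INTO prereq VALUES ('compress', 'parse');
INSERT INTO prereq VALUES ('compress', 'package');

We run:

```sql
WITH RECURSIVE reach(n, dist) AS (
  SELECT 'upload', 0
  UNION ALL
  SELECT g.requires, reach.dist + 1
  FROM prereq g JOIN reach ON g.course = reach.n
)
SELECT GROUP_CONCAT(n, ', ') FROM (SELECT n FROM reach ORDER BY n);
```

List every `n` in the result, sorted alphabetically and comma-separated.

deploy, package, parse, rollback, sign, test, upload

Base: (upload, dist=0).
Iteration 1: edges from {upload} -> (package, dist=1), (parse, dist=1), (sign, dist=1).
Iteration 2: edges from {package,parse,sign} -> (rollback, dist=2), (test, dist=2).
Iteration 3: edges from {rollback,test} -> (deploy, dist=3).
Iteration 4: no outgoing edges from {deploy}; recursion stops.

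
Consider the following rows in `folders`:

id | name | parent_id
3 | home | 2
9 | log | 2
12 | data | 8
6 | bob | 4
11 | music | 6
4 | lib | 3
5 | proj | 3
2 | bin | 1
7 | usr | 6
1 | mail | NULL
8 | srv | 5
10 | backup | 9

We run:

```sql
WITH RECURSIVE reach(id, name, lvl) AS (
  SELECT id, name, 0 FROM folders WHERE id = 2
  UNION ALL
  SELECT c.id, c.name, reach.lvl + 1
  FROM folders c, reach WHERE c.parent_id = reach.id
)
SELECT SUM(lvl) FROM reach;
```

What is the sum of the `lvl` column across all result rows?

Base: id=2 (bin) at lvl 0.
Iteration 1: rows with parent_id in {2} -> home (id 3, lvl 1), log (id 9, lvl 1).
Iteration 2: rows with parent_id in {3,9} -> lib (id 4, lvl 2), proj (id 5, lvl 2), backup (id 10, lvl 2).
Iteration 3: rows with parent_id in {4,5,10} -> bob (id 6, lvl 3), srv (id 8, lvl 3).
Iteration 4: rows with parent_id in {6,8} -> usr (id 7, lvl 4), music (id 11, lvl 4), data (id 12, lvl 4).
Iteration 5: no rows with parent_id in {7,11,12}; recursion stops.
SUM(lvl) = 0 + 1 + 1 + 2 + 2 + 2 + 3 + 3 + 4 + 4 + 4 = 26.

26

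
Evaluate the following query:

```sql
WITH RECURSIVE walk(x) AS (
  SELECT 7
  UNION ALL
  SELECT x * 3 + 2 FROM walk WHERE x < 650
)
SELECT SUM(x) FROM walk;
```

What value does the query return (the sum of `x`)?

2906

Base: x=7.
Iteration 1: 7 < 650 holds -> x = 7 * 3 + 2 = 23.
Iteration 2: 23 < 650 holds -> x = 23 * 3 + 2 = 71.
Iteration 3: 71 < 650 holds -> x = 71 * 3 + 2 = 215.
Iteration 4: 215 < 650 holds -> x = 215 * 3 + 2 = 647.
Iteration 5: 647 < 650 holds -> x = 647 * 3 + 2 = 1943.
Iteration 6: 1943 < 650 fails; recursion stops.
SUM(x) = 7 + 23 + 71 + 215 + 647 + 1943 = 2906.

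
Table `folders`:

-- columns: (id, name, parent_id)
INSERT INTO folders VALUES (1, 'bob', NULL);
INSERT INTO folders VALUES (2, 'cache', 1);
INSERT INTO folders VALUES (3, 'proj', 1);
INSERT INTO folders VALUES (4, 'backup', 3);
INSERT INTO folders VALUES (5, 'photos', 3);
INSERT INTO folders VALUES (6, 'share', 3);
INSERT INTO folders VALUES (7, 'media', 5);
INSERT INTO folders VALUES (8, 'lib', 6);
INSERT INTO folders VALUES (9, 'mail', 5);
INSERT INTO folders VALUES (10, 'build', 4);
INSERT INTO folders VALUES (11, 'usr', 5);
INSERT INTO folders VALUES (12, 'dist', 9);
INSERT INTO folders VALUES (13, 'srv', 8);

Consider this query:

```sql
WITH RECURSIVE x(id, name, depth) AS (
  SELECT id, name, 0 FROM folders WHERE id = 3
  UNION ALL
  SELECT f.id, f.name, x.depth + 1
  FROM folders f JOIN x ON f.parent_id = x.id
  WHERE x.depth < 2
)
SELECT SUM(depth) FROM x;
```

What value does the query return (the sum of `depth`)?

13

Base: id=3 (proj) at depth 0.
Iteration 1: rows with parent_id in {3} -> backup (id 4, depth 1), photos (id 5, depth 1), share (id 6, depth 1).
Iteration 2: rows with parent_id in {4,5,6} -> media (id 7, depth 2), lib (id 8, depth 2), mail (id 9, depth 2), build (id 10, depth 2), usr (id 11, depth 2).
Iteration 3: depth < 2 fails for all current rows; recursion stops.
SUM(depth) = 0 + 1 + 1 + 1 + 2 + 2 + 2 + 2 + 2 = 13.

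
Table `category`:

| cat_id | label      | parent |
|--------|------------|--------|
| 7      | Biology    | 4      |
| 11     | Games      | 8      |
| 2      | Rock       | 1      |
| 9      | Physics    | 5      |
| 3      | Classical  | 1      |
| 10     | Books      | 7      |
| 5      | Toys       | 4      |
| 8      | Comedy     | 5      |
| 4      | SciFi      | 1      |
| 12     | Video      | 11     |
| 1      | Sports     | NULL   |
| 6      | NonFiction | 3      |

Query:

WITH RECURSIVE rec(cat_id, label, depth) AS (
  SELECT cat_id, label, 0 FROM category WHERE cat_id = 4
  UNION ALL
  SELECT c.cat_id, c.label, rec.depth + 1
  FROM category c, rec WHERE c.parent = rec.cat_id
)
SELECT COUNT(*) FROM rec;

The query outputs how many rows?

8

Base: cat_id=4 (SciFi) at depth 0.
Iteration 1: rows with parent in {4} -> Toys (id 5, depth 1), Biology (id 7, depth 1).
Iteration 2: rows with parent in {5,7} -> Comedy (id 8, depth 2), Physics (id 9, depth 2), Books (id 10, depth 2).
Iteration 3: rows with parent in {8,9,10} -> Games (id 11, depth 3).
Iteration 4: rows with parent in {11} -> Video (id 12, depth 4).
Iteration 5: no rows with parent in {12}; recursion stops.
Total rows emitted: 8.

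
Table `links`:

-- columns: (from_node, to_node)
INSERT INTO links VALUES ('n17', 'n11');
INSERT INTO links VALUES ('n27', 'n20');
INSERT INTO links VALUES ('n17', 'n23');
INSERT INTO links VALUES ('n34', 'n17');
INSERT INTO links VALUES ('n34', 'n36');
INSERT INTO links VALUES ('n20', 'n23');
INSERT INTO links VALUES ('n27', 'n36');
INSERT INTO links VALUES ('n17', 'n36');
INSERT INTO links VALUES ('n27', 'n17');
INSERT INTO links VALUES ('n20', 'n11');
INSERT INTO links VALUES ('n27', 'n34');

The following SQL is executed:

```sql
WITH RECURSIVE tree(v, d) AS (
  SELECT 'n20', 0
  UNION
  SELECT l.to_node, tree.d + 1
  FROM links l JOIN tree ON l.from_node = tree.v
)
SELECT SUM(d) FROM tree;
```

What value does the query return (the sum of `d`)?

Base: (n20, d=0).
Iteration 1: edges from {n20} -> (n11, d=1), (n23, d=1).
Iteration 2: no outgoing edges from {n11,n23}; recursion stops.
SUM(d) = 0 + 1 + 1 = 2.

2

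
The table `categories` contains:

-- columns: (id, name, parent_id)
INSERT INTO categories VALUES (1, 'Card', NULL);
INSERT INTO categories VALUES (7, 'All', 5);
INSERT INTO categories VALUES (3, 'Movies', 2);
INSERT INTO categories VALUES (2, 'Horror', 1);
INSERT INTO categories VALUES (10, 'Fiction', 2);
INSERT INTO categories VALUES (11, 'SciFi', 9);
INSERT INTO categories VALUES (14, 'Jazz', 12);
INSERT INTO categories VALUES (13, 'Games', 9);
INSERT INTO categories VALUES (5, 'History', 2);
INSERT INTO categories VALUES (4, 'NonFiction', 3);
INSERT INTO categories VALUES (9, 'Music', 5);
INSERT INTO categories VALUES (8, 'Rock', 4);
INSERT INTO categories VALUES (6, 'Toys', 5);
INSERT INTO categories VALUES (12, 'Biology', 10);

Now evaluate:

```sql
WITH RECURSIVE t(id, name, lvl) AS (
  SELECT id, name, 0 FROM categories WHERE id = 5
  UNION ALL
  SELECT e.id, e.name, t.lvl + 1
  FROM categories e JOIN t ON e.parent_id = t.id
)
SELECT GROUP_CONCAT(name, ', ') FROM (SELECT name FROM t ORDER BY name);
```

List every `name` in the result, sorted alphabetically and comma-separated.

Base: id=5 (History) at lvl 0.
Iteration 1: rows with parent_id in {5} -> Toys (id 6, lvl 1), All (id 7, lvl 1), Music (id 9, lvl 1).
Iteration 2: rows with parent_id in {6,7,9} -> SciFi (id 11, lvl 2), Games (id 13, lvl 2).
Iteration 3: no rows with parent_id in {11,13}; recursion stops.

All, Games, History, Music, SciFi, Toys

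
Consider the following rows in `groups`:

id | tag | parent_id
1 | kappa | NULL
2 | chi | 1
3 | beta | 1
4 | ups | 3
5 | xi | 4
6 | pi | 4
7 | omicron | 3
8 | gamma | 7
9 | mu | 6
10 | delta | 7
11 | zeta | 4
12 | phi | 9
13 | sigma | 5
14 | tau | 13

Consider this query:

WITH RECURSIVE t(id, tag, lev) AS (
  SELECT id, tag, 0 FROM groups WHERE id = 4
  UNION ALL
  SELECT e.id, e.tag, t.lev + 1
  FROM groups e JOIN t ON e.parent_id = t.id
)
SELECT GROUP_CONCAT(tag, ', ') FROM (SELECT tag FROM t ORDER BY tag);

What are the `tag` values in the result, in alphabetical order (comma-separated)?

mu, phi, pi, sigma, tau, ups, xi, zeta

Base: id=4 (ups) at lev 0.
Iteration 1: rows with parent_id in {4} -> xi (id 5, lev 1), pi (id 6, lev 1), zeta (id 11, lev 1).
Iteration 2: rows with parent_id in {5,6,11} -> mu (id 9, lev 2), sigma (id 13, lev 2).
Iteration 3: rows with parent_id in {9,13} -> phi (id 12, lev 3), tau (id 14, lev 3).
Iteration 4: no rows with parent_id in {12,14}; recursion stops.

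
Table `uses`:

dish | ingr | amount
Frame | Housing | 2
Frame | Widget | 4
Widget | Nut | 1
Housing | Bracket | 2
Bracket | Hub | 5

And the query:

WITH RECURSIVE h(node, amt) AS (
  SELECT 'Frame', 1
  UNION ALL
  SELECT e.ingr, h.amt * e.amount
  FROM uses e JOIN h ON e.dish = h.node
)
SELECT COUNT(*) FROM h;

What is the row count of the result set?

6

Base: (Frame, amt=1).
Iteration 1: components of {Frame} -> Housing = 1*2 = 2, Widget = 1*4 = 4.
Iteration 2: components of {Housing,Widget} -> Bracket = 2*2 = 4, Nut = 4*1 = 4.
Iteration 3: components of {Bracket,Nut} -> Hub = 4*5 = 20.
Iteration 4: no further components; recursion stops.
Total rows emitted: 6.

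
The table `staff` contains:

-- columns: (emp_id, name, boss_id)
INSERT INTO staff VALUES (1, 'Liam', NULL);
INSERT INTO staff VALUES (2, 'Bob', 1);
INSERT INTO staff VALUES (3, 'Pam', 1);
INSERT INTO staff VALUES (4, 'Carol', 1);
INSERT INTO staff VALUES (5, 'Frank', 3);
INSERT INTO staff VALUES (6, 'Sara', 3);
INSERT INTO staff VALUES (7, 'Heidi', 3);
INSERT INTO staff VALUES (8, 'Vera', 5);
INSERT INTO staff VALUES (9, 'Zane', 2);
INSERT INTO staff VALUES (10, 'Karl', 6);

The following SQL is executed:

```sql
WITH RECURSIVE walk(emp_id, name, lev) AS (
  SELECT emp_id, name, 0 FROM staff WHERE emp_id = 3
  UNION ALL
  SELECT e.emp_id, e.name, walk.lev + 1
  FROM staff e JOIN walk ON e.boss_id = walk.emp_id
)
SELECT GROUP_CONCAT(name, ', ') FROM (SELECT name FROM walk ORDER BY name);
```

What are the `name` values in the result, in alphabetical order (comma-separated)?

Base: emp_id=3 (Pam) at lev 0.
Iteration 1: rows with boss_id in {3} -> Frank (id 5, lev 1), Sara (id 6, lev 1), Heidi (id 7, lev 1).
Iteration 2: rows with boss_id in {5,6,7} -> Vera (id 8, lev 2), Karl (id 10, lev 2).
Iteration 3: no rows with boss_id in {8,10}; recursion stops.

Frank, Heidi, Karl, Pam, Sara, Vera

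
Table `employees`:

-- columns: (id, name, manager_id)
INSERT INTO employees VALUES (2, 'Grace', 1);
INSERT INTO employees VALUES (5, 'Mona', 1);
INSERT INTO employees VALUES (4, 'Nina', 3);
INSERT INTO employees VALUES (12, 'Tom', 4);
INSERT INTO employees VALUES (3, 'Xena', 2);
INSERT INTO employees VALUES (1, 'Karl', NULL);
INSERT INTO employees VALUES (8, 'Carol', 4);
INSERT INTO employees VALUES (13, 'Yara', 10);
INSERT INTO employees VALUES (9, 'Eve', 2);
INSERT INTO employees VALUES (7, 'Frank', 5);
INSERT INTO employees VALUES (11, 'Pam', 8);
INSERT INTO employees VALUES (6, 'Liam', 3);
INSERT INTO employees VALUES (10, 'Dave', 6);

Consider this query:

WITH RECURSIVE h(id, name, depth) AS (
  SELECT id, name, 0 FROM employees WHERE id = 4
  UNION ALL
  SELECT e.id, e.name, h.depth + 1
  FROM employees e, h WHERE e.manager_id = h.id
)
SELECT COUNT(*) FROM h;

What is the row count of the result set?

Base: id=4 (Nina) at depth 0.
Iteration 1: rows with manager_id in {4} -> Carol (id 8, depth 1), Tom (id 12, depth 1).
Iteration 2: rows with manager_id in {8,12} -> Pam (id 11, depth 2).
Iteration 3: no rows with manager_id in {11}; recursion stops.
Total rows emitted: 4.

4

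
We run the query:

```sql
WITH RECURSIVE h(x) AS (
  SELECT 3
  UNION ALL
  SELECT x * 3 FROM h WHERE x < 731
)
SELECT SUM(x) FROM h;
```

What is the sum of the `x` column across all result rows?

3279

Base: x=3.
Iteration 1: 3 < 731 holds -> x = 3 * 3 = 9.
Iteration 2: 9 < 731 holds -> x = 9 * 3 = 27.
Iteration 3: 27 < 731 holds -> x = 27 * 3 = 81.
Iteration 4: 81 < 731 holds -> x = 81 * 3 = 243.
Iteration 5: 243 < 731 holds -> x = 243 * 3 = 729.
Iteration 6: 729 < 731 holds -> x = 729 * 3 = 2187.
Iteration 7: 2187 < 731 fails; recursion stops.
SUM(x) = 3 + 9 + 27 + 81 + 243 + 729 + 2187 = 3279.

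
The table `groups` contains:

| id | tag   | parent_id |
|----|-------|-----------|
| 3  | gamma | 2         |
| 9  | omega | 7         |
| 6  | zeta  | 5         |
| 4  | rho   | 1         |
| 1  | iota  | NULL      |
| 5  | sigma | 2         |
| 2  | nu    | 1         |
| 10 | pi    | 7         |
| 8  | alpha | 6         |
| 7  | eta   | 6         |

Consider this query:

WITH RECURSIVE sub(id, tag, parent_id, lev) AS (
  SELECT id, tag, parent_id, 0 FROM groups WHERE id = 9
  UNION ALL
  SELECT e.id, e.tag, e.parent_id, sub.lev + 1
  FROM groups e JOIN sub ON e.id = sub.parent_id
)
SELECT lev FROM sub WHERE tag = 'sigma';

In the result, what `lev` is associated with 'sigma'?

3

Base: id=9 (omega), parent_id=7, lev 0.
Iteration 1: join on id=7 -> eta (id 7, parent_id=6, lev 1).
Iteration 2: join on id=6 -> zeta (id 6, parent_id=5, lev 2).
Iteration 3: join on id=5 -> sigma (id 5, parent_id=2, lev 3).
Iteration 4: join on id=2 -> nu (id 2, parent_id=1, lev 4).
Iteration 5: join on id=1 -> iota (id 1, parent_id=NULL, lev 5).
Iteration 6: parent_id is NULL; no match; recursion stops.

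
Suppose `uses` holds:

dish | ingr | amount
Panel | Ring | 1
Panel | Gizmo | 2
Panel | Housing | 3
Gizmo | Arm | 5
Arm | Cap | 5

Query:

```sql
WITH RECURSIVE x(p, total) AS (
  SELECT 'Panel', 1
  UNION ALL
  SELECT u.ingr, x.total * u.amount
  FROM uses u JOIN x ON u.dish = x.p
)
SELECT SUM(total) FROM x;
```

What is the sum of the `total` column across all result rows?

67

Base: (Panel, total=1).
Iteration 1: components of {Panel} -> Gizmo = 1*2 = 2, Housing = 1*3 = 3, Ring = 1*1 = 1.
Iteration 2: components of {Gizmo,Housing,Ring} -> Arm = 2*5 = 10.
Iteration 3: components of {Arm} -> Cap = 10*5 = 50.
Iteration 4: no further components; recursion stops.
SUM(total) = 1 + 3 + 2 + 1 + 10 + 50 = 67.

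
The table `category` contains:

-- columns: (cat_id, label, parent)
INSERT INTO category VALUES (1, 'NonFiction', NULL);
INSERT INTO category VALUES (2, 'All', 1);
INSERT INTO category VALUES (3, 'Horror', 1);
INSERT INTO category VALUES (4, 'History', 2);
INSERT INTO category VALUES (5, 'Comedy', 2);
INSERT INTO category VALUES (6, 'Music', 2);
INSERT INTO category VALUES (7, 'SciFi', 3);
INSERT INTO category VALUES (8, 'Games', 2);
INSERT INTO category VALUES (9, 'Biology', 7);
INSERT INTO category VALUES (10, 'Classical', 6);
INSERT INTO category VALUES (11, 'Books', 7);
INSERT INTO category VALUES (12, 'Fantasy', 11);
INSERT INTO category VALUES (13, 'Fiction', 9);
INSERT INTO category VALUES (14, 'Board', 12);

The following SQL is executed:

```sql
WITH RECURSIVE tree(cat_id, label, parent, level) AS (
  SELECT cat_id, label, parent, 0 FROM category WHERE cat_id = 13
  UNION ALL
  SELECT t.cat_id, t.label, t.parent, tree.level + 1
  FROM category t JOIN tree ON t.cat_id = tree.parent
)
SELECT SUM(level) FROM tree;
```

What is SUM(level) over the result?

Base: cat_id=13 (Fiction), parent=9, level 0.
Iteration 1: join on cat_id=9 -> Biology (id 9, parent=7, level 1).
Iteration 2: join on cat_id=7 -> SciFi (id 7, parent=3, level 2).
Iteration 3: join on cat_id=3 -> Horror (id 3, parent=1, level 3).
Iteration 4: join on cat_id=1 -> NonFiction (id 1, parent=NULL, level 4).
Iteration 5: parent is NULL; no match; recursion stops.
SUM(level) = 0 + 1 + 2 + 3 + 4 = 10.

10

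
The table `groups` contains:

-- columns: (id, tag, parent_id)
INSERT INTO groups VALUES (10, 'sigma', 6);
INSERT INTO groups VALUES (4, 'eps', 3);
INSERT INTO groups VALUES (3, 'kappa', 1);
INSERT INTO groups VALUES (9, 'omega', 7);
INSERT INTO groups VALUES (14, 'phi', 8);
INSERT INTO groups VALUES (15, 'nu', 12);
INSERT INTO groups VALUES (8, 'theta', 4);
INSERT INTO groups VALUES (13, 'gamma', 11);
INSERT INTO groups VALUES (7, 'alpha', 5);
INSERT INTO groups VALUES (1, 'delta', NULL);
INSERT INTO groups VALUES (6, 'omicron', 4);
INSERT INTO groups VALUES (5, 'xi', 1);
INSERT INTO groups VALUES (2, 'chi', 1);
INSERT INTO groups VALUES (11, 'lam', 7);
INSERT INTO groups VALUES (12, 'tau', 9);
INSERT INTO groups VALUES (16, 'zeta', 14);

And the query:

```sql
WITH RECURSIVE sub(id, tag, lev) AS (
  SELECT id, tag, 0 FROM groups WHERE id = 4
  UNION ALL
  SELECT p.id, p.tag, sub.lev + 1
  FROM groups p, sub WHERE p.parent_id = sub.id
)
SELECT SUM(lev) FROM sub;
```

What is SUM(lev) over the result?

Base: id=4 (eps) at lev 0.
Iteration 1: rows with parent_id in {4} -> omicron (id 6, lev 1), theta (id 8, lev 1).
Iteration 2: rows with parent_id in {6,8} -> sigma (id 10, lev 2), phi (id 14, lev 2).
Iteration 3: rows with parent_id in {10,14} -> zeta (id 16, lev 3).
Iteration 4: no rows with parent_id in {16}; recursion stops.
SUM(lev) = 0 + 1 + 1 + 2 + 2 + 3 = 9.

9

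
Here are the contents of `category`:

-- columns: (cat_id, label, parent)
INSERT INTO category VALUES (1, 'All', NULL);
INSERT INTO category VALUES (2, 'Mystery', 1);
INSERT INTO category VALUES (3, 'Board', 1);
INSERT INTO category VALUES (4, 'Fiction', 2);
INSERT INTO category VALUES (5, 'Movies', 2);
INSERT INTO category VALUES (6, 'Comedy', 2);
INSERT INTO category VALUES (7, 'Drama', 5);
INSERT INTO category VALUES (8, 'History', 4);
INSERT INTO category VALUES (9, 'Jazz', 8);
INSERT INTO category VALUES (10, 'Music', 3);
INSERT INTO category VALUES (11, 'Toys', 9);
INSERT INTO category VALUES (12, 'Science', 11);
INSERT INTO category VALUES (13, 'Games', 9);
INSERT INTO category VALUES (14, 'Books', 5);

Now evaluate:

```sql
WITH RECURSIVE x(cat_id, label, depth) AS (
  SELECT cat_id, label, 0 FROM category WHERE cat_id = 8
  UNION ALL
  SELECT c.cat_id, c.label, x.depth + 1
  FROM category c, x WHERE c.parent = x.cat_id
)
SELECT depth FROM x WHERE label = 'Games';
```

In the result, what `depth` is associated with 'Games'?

Base: cat_id=8 (History) at depth 0.
Iteration 1: rows with parent in {8} -> Jazz (id 9, depth 1).
Iteration 2: rows with parent in {9} -> Toys (id 11, depth 2), Games (id 13, depth 2).
Iteration 3: rows with parent in {11,13} -> Science (id 12, depth 3).
Iteration 4: no rows with parent in {12}; recursion stops.

2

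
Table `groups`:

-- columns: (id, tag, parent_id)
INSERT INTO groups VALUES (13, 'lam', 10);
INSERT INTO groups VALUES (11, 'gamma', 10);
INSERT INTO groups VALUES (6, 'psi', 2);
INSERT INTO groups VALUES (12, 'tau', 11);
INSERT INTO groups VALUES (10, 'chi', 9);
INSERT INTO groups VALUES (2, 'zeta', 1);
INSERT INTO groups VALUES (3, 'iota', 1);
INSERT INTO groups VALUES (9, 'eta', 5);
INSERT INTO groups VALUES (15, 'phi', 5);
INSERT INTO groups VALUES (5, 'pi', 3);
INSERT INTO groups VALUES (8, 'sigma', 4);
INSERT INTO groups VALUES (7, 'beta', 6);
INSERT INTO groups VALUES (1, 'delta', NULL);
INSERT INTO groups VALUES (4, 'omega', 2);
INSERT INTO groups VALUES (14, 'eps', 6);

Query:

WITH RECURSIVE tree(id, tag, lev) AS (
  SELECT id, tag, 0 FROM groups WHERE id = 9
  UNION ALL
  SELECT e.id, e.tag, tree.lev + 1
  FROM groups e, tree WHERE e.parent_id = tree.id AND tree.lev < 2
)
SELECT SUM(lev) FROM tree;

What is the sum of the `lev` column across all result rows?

5

Base: id=9 (eta) at lev 0.
Iteration 1: rows with parent_id in {9} -> chi (id 10, lev 1).
Iteration 2: rows with parent_id in {10} -> gamma (id 11, lev 2), lam (id 13, lev 2).
Iteration 3: lev < 2 fails for all current rows; recursion stops.
SUM(lev) = 0 + 1 + 2 + 2 = 5.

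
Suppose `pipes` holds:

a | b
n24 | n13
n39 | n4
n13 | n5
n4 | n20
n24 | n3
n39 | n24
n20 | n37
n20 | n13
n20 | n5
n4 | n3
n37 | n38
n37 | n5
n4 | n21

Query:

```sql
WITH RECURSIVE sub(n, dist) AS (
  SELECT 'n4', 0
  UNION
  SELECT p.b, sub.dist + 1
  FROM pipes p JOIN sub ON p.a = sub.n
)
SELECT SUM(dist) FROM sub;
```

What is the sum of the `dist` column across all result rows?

15

Base: (n4, dist=0).
Iteration 1: edges from {n4} -> (n20, dist=1), (n21, dist=1), (n3, dist=1).
Iteration 2: edges from {n20,n21,n3} -> (n13, dist=2), (n37, dist=2), (n5, dist=2).
Iteration 3: edges from {n13,n37,n5} -> (n38, dist=3), (n5, dist=3). [UNION drops 1 duplicate row(s)]
Iteration 4: no outgoing edges from {n38,n5}; recursion stops.
SUM(dist) = 0 + 1 + 1 + 1 + 2 + 2 + 2 + 3 + 3 = 15.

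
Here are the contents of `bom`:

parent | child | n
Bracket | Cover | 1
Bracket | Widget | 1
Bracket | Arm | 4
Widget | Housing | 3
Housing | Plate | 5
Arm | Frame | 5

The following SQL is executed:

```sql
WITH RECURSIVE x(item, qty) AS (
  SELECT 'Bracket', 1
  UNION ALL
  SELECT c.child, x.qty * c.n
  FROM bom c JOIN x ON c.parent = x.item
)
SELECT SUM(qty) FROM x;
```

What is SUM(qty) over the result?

45

Base: (Bracket, qty=1).
Iteration 1: components of {Bracket} -> Arm = 1*4 = 4, Cover = 1*1 = 1, Widget = 1*1 = 1.
Iteration 2: components of {Arm,Cover,Widget} -> Frame = 4*5 = 20, Housing = 1*3 = 3.
Iteration 3: components of {Frame,Housing} -> Plate = 3*5 = 15.
Iteration 4: no further components; recursion stops.
SUM(qty) = 1 + 1 + 1 + 4 + 3 + 20 + 15 = 45.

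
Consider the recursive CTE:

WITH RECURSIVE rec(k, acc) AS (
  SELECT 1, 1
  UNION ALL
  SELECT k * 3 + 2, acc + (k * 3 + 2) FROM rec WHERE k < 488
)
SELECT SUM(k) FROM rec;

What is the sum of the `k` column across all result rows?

2179

Base: k=1, acc=1.
Iteration 1: 1 < 488 holds -> k = 1 * 3 + 2 = 5, acc = 1 + 5 = 6.
Iteration 2: 5 < 488 holds -> k = 5 * 3 + 2 = 17, acc = 6 + 17 = 23.
Iteration 3: 17 < 488 holds -> k = 17 * 3 + 2 = 53, acc = 23 + 53 = 76.
Iteration 4: 53 < 488 holds -> k = 53 * 3 + 2 = 161, acc = 76 + 161 = 237.
Iteration 5: 161 < 488 holds -> k = 161 * 3 + 2 = 485, acc = 237 + 485 = 722.
Iteration 6: 485 < 488 holds -> k = 485 * 3 + 2 = 1457, acc = 722 + 1457 = 2179.
Iteration 7: 1457 < 488 fails; recursion stops.
SUM(k) = 1 + 5 + 17 + 53 + 161 + 485 + 1457 = 2179.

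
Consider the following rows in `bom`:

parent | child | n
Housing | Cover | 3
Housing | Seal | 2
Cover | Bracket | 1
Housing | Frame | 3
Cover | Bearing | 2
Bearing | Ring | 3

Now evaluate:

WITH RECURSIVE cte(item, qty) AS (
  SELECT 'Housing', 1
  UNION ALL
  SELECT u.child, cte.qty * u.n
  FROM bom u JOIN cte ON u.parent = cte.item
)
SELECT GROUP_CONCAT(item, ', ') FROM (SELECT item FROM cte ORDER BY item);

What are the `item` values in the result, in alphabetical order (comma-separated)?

Bearing, Bracket, Cover, Frame, Housing, Ring, Seal

Base: (Housing, qty=1).
Iteration 1: components of {Housing} -> Cover = 1*3 = 3, Frame = 1*3 = 3, Seal = 1*2 = 2.
Iteration 2: components of {Cover,Frame,Seal} -> Bearing = 3*2 = 6, Bracket = 3*1 = 3.
Iteration 3: components of {Bearing,Bracket} -> Ring = 6*3 = 18.
Iteration 4: no further components; recursion stops.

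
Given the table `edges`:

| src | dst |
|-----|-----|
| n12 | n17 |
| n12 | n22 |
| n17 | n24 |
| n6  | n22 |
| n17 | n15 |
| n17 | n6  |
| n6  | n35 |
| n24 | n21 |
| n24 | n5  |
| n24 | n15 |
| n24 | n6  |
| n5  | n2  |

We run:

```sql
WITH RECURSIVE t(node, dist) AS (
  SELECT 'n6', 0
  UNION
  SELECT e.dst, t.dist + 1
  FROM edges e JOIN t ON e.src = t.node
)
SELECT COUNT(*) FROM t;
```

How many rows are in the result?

3

Base: (n6, dist=0).
Iteration 1: edges from {n6} -> (n22, dist=1), (n35, dist=1).
Iteration 2: no outgoing edges from {n22,n35}; recursion stops.
Total rows emitted: 3.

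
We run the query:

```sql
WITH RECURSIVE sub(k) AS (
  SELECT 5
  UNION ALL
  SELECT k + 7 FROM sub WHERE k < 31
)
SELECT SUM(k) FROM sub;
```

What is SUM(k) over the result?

95

Base: k=5.
Iteration 1: 5 < 31 holds -> k = 5 + 7 = 12.
Iteration 2: 12 < 31 holds -> k = 12 + 7 = 19.
Iteration 3: 19 < 31 holds -> k = 19 + 7 = 26.
Iteration 4: 26 < 31 holds -> k = 26 + 7 = 33.
Iteration 5: 33 < 31 fails; recursion stops.
SUM(k) = 5 + 12 + 19 + 26 + 33 = 95.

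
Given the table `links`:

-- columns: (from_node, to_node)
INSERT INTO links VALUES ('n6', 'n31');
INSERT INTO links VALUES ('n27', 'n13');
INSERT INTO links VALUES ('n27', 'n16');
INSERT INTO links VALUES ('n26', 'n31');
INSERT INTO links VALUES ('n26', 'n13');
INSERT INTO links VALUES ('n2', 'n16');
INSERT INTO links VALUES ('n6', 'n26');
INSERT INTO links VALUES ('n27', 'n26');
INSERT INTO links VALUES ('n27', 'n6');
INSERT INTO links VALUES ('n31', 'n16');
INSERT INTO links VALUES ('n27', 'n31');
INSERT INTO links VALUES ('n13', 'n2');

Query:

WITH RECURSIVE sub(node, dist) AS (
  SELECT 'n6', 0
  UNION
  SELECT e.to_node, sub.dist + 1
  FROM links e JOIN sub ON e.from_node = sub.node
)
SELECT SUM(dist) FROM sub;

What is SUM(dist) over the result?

18

Base: (n6, dist=0).
Iteration 1: edges from {n6} -> (n26, dist=1), (n31, dist=1).
Iteration 2: edges from {n26,n31} -> (n13, dist=2), (n16, dist=2), (n31, dist=2).
Iteration 3: edges from {n13,n16,n31} -> (n16, dist=3), (n2, dist=3).
Iteration 4: edges from {n16,n2} -> (n16, dist=4).
Iteration 5: no outgoing edges from {n16}; recursion stops.
SUM(dist) = 0 + 1 + 1 + 2 + 2 + 2 + 3 + 3 + 4 = 18.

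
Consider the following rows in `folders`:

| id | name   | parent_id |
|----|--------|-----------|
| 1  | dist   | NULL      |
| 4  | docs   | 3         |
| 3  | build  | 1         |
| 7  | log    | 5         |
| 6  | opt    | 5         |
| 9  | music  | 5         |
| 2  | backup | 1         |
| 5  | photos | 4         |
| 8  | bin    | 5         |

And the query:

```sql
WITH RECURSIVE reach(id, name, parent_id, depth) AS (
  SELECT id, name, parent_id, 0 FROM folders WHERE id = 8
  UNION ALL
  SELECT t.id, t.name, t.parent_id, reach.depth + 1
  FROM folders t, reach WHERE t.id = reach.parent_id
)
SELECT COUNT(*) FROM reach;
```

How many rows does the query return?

Base: id=8 (bin), parent_id=5, depth 0.
Iteration 1: join on id=5 -> photos (id 5, parent_id=4, depth 1).
Iteration 2: join on id=4 -> docs (id 4, parent_id=3, depth 2).
Iteration 3: join on id=3 -> build (id 3, parent_id=1, depth 3).
Iteration 4: join on id=1 -> dist (id 1, parent_id=NULL, depth 4).
Iteration 5: parent_id is NULL; no match; recursion stops.
Total rows emitted: 5.

5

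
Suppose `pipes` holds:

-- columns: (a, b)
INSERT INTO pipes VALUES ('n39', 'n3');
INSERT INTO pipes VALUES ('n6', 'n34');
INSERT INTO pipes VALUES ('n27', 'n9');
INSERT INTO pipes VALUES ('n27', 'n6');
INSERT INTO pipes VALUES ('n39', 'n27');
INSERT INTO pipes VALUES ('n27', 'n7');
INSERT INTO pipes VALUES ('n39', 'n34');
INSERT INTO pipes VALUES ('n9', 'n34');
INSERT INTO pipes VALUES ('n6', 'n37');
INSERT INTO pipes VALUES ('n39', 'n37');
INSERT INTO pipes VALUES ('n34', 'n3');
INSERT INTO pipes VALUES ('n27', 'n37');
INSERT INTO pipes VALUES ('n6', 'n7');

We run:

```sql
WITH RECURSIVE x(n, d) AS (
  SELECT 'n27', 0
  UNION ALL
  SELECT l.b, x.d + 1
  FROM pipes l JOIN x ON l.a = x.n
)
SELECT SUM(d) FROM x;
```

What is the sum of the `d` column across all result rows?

18

Base: (n27, d=0).
Iteration 1: edges from {n27} -> (n37, d=1), (n6, d=1), (n7, d=1), (n9, d=1).
Iteration 2: edges from {n37,n6,n7,n9} -> (n34, d=2) x2, (n37, d=2), (n7, d=2). [UNION ALL keeps all 4 new rows, including repeats]
Iteration 3: edges from {n34,n37,n7} -> (n3, d=3) x2. [UNION ALL keeps all 2 new rows, including repeats]
Iteration 4: no outgoing edges from {n3}; recursion stops.
SUM(d) = 0 + 1 + 1 + 1 + 1 + 2 + 2 + 2 + 2 + 3 + 3 = 18.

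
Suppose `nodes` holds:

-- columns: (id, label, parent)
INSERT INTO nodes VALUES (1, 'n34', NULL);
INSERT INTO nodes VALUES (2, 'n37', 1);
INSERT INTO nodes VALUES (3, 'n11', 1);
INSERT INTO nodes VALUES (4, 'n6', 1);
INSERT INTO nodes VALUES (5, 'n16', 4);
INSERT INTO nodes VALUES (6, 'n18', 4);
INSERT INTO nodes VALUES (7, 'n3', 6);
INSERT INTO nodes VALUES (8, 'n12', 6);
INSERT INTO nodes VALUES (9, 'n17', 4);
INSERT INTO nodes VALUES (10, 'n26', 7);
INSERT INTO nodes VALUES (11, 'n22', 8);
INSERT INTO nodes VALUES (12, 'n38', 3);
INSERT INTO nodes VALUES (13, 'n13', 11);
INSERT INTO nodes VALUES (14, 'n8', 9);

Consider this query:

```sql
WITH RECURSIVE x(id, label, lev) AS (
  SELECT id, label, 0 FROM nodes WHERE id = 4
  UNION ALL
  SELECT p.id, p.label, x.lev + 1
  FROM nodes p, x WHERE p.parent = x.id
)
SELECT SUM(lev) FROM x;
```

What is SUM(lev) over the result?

Base: id=4 (n6) at lev 0.
Iteration 1: rows with parent in {4} -> n16 (id 5, lev 1), n18 (id 6, lev 1), n17 (id 9, lev 1).
Iteration 2: rows with parent in {5,6,9} -> n3 (id 7, lev 2), n12 (id 8, lev 2), n8 (id 14, lev 2).
Iteration 3: rows with parent in {7,8,14} -> n26 (id 10, lev 3), n22 (id 11, lev 3).
Iteration 4: rows with parent in {10,11} -> n13 (id 13, lev 4).
Iteration 5: no rows with parent in {13}; recursion stops.
SUM(lev) = 0 + 1 + 1 + 1 + 2 + 2 + 2 + 3 + 3 + 4 = 19.

19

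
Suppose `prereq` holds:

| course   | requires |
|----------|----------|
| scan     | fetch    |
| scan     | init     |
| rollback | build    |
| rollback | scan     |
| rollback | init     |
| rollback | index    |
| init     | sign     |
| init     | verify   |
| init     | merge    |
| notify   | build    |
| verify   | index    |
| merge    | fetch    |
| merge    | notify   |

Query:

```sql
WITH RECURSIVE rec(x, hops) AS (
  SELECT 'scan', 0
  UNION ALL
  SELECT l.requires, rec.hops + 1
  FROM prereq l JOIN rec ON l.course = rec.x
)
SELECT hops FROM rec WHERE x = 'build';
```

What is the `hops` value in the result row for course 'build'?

4

Base: (scan, hops=0).
Iteration 1: edges from {scan} -> (fetch, hops=1), (init, hops=1).
Iteration 2: edges from {fetch,init} -> (merge, hops=2), (sign, hops=2), (verify, hops=2).
Iteration 3: edges from {merge,sign,verify} -> (fetch, hops=3), (index, hops=3), (notify, hops=3).
Iteration 4: edges from {fetch,index,notify} -> (build, hops=4).
Iteration 5: no outgoing edges from {build}; recursion stops.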